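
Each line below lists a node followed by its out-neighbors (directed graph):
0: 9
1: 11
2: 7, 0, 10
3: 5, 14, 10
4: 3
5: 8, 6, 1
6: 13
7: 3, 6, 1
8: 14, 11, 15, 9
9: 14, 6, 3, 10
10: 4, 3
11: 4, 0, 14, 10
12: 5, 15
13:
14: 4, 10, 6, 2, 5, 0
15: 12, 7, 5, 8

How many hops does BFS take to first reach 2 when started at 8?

2

Level 0: 8
Level 1: 9, 11, 14, 15
Level 2: 0, 2, 3, 4, 5, 6, 7, 10, 12
Level 3: 1, 13
2 first appears at level 2.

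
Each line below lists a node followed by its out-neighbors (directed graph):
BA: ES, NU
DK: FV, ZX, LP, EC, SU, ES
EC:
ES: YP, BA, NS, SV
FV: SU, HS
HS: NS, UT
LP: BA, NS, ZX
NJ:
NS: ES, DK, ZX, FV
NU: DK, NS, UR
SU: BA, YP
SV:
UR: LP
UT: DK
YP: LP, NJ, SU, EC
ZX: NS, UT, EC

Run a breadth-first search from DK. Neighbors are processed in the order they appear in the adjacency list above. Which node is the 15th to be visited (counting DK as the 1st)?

Visit DK; enqueue FV, ZX, LP, EC, SU, ES → queue [FV, ZX, LP, EC, SU, ES]
Visit FV; enqueue HS → queue [ZX, LP, EC, SU, ES, HS]
Visit ZX; enqueue NS, UT → queue [LP, EC, SU, ES, HS, NS, UT]
Visit LP; enqueue BA → queue [EC, SU, ES, HS, NS, UT, BA]
Visit EC → queue [SU, ES, HS, NS, UT, BA]
Visit SU; enqueue YP → queue [ES, HS, NS, UT, BA, YP]
Visit ES; enqueue SV → queue [HS, NS, UT, BA, YP, SV]
Visit HS → queue [NS, UT, BA, YP, SV]
Visit NS → queue [UT, BA, YP, SV]
Visit UT → queue [BA, YP, SV]
Visit BA; enqueue NU → queue [YP, SV, NU]
Visit YP; enqueue NJ → queue [SV, NU, NJ]
Visit SV → queue [NU, NJ]
Visit NU; enqueue UR → queue [NJ, UR]
Visit NJ → queue [UR]
Visit UR → queue []

Visit order: DK, FV, ZX, LP, EC, SU, ES, HS, NS, UT, BA, YP, SV, NU, NJ, UR

NJ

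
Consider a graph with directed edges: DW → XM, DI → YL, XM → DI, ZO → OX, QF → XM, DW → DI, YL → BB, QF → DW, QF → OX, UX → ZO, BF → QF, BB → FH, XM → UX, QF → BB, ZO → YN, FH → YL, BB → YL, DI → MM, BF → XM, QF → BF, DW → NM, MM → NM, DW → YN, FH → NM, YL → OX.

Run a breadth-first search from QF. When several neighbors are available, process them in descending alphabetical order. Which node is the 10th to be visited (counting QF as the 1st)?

Visit QF; enqueue XM, OX, DW, BF, BB → queue [XM, OX, DW, BF, BB]
Visit XM; enqueue UX, DI → queue [OX, DW, BF, BB, UX, DI]
Visit OX → queue [DW, BF, BB, UX, DI]
Visit DW; enqueue YN, NM → queue [BF, BB, UX, DI, YN, NM]
Visit BF → queue [BB, UX, DI, YN, NM]
Visit BB; enqueue YL, FH → queue [UX, DI, YN, NM, YL, FH]
Visit UX; enqueue ZO → queue [DI, YN, NM, YL, FH, ZO]
Visit DI; enqueue MM → queue [YN, NM, YL, FH, ZO, MM]
Visit YN → queue [NM, YL, FH, ZO, MM]
Visit NM → queue [YL, FH, ZO, MM]
Visit YL → queue [FH, ZO, MM]
Visit FH → queue [ZO, MM]
Visit ZO → queue [MM]
Visit MM → queue []

Visit order: QF, XM, OX, DW, BF, BB, UX, DI, YN, NM, YL, FH, ZO, MM

NM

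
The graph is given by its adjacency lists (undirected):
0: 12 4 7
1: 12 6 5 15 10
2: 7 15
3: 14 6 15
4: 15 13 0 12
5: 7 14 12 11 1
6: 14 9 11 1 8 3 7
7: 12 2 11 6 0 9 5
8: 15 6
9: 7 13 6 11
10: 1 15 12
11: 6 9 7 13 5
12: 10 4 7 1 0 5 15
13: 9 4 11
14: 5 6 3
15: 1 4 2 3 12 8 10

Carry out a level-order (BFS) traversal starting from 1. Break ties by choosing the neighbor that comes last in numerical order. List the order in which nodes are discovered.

Visit 1; enqueue 15, 12, 10, 6, 5 → queue [15, 12, 10, 6, 5]
Visit 15; enqueue 8, 4, 3, 2 → queue [12, 10, 6, 5, 8, 4, 3, 2]
Visit 12; enqueue 7, 0 → queue [10, 6, 5, 8, 4, 3, 2, 7, 0]
Visit 10 → queue [6, 5, 8, 4, 3, 2, 7, 0]
Visit 6; enqueue 14, 11, 9 → queue [5, 8, 4, 3, 2, 7, 0, 14, 11, 9]
Visit 5 → queue [8, 4, 3, 2, 7, 0, 14, 11, 9]
Visit 8 → queue [4, 3, 2, 7, 0, 14, 11, 9]
Visit 4; enqueue 13 → queue [3, 2, 7, 0, 14, 11, 9, 13]
Visit 3 → queue [2, 7, 0, 14, 11, 9, 13]
Visit 2 → queue [7, 0, 14, 11, 9, 13]
Visit 7 → queue [0, 14, 11, 9, 13]
Visit 0 → queue [14, 11, 9, 13]
Visit 14 → queue [11, 9, 13]
Visit 11 → queue [9, 13]
Visit 9 → queue [13]
Visit 13 → queue []

1 → 15 → 12 → 10 → 6 → 5 → 8 → 4 → 3 → 2 → 7 → 0 → 14 → 11 → 9 → 13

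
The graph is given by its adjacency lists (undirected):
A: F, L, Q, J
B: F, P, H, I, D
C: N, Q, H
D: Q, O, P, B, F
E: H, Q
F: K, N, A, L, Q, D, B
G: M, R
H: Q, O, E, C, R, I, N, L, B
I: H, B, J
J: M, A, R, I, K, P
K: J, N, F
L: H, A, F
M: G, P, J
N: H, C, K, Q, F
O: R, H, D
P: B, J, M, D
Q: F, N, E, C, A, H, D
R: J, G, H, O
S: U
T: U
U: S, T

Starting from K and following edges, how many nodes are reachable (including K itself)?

18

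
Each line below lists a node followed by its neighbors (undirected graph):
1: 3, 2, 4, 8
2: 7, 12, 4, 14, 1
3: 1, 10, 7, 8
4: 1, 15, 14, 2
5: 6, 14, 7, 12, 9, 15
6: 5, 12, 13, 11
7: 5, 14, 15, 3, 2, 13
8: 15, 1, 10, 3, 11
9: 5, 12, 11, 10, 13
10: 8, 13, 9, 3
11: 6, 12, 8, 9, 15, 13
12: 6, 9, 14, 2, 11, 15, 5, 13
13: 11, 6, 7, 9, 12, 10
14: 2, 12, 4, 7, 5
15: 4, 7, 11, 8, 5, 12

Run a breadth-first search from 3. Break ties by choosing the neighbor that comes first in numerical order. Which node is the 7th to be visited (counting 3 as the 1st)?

4

Visit 3; enqueue 1, 7, 8, 10 → queue [1, 7, 8, 10]
Visit 1; enqueue 2, 4 → queue [7, 8, 10, 2, 4]
Visit 7; enqueue 5, 13, 14, 15 → queue [8, 10, 2, 4, 5, 13, 14, 15]
Visit 8; enqueue 11 → queue [10, 2, 4, 5, 13, 14, 15, 11]
Visit 10; enqueue 9 → queue [2, 4, 5, 13, 14, 15, 11, 9]
Visit 2; enqueue 12 → queue [4, 5, 13, 14, 15, 11, 9, 12]
Visit 4 → queue [5, 13, 14, 15, 11, 9, 12]
Visit 5; enqueue 6 → queue [13, 14, 15, 11, 9, 12, 6]
Visit 13 → queue [14, 15, 11, 9, 12, 6]
Visit 14 → queue [15, 11, 9, 12, 6]
Visit 15 → queue [11, 9, 12, 6]
Visit 11 → queue [9, 12, 6]
Visit 9 → queue [12, 6]
Visit 12 → queue [6]
Visit 6 → queue []

Visit order: 3, 1, 7, 8, 10, 2, 4, 5, 13, 14, 15, 11, 9, 12, 6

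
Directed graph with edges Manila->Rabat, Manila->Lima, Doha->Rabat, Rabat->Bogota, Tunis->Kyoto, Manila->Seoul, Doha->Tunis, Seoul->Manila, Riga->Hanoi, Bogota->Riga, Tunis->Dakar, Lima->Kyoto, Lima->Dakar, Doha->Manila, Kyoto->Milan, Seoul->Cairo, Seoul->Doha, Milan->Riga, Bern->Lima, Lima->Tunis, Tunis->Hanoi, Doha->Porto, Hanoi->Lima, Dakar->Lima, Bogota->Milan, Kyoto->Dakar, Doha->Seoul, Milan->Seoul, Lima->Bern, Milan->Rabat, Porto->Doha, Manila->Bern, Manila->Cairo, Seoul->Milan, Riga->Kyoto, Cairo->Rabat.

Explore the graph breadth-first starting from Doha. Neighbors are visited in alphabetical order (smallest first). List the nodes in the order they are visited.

Doha → Manila → Porto → Rabat → Seoul → Tunis → Bern → Cairo → Lima → Bogota → Milan → Dakar → Hanoi → Kyoto → Riga

Visit Doha; enqueue Manila, Porto, Rabat, Seoul, Tunis → queue [Manila, Porto, Rabat, Seoul, Tunis]
Visit Manila; enqueue Bern, Cairo, Lima → queue [Porto, Rabat, Seoul, Tunis, Bern, Cairo, Lima]
Visit Porto → queue [Rabat, Seoul, Tunis, Bern, Cairo, Lima]
Visit Rabat; enqueue Bogota → queue [Seoul, Tunis, Bern, Cairo, Lima, Bogota]
Visit Seoul; enqueue Milan → queue [Tunis, Bern, Cairo, Lima, Bogota, Milan]
Visit Tunis; enqueue Dakar, Hanoi, Kyoto → queue [Bern, Cairo, Lima, Bogota, Milan, Dakar, Hanoi, Kyoto]
Visit Bern → queue [Cairo, Lima, Bogota, Milan, Dakar, Hanoi, Kyoto]
Visit Cairo → queue [Lima, Bogota, Milan, Dakar, Hanoi, Kyoto]
Visit Lima → queue [Bogota, Milan, Dakar, Hanoi, Kyoto]
Visit Bogota; enqueue Riga → queue [Milan, Dakar, Hanoi, Kyoto, Riga]
Visit Milan → queue [Dakar, Hanoi, Kyoto, Riga]
Visit Dakar → queue [Hanoi, Kyoto, Riga]
Visit Hanoi → queue [Kyoto, Riga]
Visit Kyoto → queue [Riga]
Visit Riga → queue []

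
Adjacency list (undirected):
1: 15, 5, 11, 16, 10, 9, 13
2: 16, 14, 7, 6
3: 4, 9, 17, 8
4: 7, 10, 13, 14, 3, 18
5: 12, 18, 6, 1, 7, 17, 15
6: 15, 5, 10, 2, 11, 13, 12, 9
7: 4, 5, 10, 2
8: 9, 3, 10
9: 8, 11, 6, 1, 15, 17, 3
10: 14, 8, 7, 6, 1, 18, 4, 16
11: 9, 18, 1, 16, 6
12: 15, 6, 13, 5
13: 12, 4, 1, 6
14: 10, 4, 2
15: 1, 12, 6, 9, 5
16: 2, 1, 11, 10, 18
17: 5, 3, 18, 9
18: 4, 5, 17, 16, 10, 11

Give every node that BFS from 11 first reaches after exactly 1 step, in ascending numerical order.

Level 0: 11
Level 1: 1, 6, 9, 16, 18
Level 2: 2, 3, 4, 5, 8, 10, 12, 13, 15, 17
Level 3: 7, 14

1, 6, 9, 16, 18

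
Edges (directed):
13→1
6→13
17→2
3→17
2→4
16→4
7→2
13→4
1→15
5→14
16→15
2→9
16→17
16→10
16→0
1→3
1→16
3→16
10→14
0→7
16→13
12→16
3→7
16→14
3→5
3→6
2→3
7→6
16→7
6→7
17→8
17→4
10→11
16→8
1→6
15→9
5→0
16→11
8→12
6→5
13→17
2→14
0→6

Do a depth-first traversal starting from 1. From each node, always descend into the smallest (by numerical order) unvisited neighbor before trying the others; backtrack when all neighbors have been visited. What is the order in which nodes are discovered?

1, 3, 5, 0, 6, 7, 2, 4, 9, 14, 13, 17, 8, 12, 16, 10, 11, 15

Visit 1
1 → 3
3 → 5
5 → 0
0 → 6
6 → 7
7 → 2
2 → 4
2 → 9
2 → 14
6 → 13
13 → 17
17 → 8
8 → 12
12 → 16
16 → 10
10 → 11
16 → 15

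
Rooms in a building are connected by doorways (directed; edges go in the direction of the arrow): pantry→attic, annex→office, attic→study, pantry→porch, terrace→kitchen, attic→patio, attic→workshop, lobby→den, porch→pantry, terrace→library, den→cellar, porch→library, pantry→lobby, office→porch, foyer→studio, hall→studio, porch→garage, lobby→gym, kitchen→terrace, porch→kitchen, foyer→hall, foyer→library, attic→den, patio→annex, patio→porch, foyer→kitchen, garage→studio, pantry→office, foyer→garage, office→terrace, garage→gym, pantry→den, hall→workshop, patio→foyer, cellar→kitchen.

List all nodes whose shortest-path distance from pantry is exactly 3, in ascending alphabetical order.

annex, foyer, studio

Level 0: pantry
Level 1: attic, den, lobby, office, porch
Level 2: cellar, garage, gym, kitchen, library, patio, study, terrace, workshop
Level 3: annex, foyer, studio
Level 4: hall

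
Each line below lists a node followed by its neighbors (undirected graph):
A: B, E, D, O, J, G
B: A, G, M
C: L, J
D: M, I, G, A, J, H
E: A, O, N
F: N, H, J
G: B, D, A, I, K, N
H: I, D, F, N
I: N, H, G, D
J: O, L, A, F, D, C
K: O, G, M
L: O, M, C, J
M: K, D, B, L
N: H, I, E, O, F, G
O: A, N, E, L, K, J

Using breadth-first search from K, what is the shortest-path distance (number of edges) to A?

Level 0: K
Level 1: G, M, O
Level 2: A, B, D, E, I, J, L, N
Level 3: C, F, H
A first appears at level 2.

2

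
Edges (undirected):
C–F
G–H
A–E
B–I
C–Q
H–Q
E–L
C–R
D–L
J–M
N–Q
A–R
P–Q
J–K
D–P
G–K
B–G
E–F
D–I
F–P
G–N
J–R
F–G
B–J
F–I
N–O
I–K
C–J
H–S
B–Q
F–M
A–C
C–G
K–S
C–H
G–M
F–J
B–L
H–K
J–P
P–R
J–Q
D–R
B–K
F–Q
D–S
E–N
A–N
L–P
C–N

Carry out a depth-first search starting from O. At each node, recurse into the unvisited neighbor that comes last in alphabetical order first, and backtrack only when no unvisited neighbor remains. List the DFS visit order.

Visit O
O → N
N → Q
Q → P
P → R
R → J
J → M
M → G
G → K
K → S
S → H
H → C
C → F
F → I
I → D
D → L
L → E
E → A
L → B

O → N → Q → P → R → J → M → G → K → S → H → C → F → I → D → L → E → A → B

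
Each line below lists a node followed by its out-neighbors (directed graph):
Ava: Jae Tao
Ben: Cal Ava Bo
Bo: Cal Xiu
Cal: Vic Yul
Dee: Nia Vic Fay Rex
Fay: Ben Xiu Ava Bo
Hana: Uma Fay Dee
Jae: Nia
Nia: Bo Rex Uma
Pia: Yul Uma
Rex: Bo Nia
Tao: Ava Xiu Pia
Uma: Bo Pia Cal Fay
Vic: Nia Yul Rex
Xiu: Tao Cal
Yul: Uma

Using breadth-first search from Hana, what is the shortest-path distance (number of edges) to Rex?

Level 0: Hana
Level 1: Dee, Fay, Uma
Level 2: Ava, Ben, Bo, Cal, Nia, Pia, Rex, Vic, Xiu
Level 3: Jae, Tao, Yul
Rex first appears at level 2.

2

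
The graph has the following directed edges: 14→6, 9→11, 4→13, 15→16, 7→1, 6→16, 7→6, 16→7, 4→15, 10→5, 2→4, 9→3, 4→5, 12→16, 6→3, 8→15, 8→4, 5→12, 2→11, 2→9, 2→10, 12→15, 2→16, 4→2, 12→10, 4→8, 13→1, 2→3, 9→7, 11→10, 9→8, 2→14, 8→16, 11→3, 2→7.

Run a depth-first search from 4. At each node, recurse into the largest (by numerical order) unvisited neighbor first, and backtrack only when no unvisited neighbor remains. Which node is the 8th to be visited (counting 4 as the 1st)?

13

Visit 4
4 → 15
15 → 16
16 → 7
7 → 6
6 → 3
7 → 1
4 → 13
4 → 8
4 → 5
5 → 12
12 → 10
4 → 2
2 → 14
2 → 11
2 → 9

Visit order: 4, 15, 16, 7, 6, 3, 1, 13, 8, 5, 12, 10, 2, 14, 11, 9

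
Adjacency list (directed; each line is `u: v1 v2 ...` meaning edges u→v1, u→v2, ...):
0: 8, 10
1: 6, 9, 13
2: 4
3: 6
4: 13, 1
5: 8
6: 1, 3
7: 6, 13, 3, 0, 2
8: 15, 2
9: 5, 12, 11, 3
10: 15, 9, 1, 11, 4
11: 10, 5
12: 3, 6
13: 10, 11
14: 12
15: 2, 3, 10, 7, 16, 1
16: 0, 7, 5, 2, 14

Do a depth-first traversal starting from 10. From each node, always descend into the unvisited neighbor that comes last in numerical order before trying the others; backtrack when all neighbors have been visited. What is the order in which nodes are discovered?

10 15 16 14 12 6 3 1 13 11 5 8 2 4 9 7 0

Visit 10
10 → 15
15 → 16
16 → 14
14 → 12
12 → 6
6 → 3
6 → 1
1 → 13
13 → 11
11 → 5
5 → 8
8 → 2
2 → 4
1 → 9
16 → 7
7 → 0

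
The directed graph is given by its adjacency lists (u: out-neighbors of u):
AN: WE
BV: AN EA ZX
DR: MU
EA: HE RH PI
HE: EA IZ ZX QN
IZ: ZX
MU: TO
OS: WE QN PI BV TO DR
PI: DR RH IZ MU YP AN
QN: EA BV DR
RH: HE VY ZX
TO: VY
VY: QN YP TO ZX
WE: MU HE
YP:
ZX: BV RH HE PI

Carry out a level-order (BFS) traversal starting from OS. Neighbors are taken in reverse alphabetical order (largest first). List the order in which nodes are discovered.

Visit OS; enqueue WE, TO, QN, PI, DR, BV → queue [WE, TO, QN, PI, DR, BV]
Visit WE; enqueue MU, HE → queue [TO, QN, PI, DR, BV, MU, HE]
Visit TO; enqueue VY → queue [QN, PI, DR, BV, MU, HE, VY]
Visit QN; enqueue EA → queue [PI, DR, BV, MU, HE, VY, EA]
Visit PI; enqueue YP, RH, IZ, AN → queue [DR, BV, MU, HE, VY, EA, YP, RH, IZ, AN]
Visit DR → queue [BV, MU, HE, VY, EA, YP, RH, IZ, AN]
Visit BV; enqueue ZX → queue [MU, HE, VY, EA, YP, RH, IZ, AN, ZX]
Visit MU → queue [HE, VY, EA, YP, RH, IZ, AN, ZX]
Visit HE → queue [VY, EA, YP, RH, IZ, AN, ZX]
Visit VY → queue [EA, YP, RH, IZ, AN, ZX]
Visit EA → queue [YP, RH, IZ, AN, ZX]
Visit YP → queue [RH, IZ, AN, ZX]
Visit RH → queue [IZ, AN, ZX]
Visit IZ → queue [AN, ZX]
Visit AN → queue [ZX]
Visit ZX → queue []

OS, WE, TO, QN, PI, DR, BV, MU, HE, VY, EA, YP, RH, IZ, AN, ZX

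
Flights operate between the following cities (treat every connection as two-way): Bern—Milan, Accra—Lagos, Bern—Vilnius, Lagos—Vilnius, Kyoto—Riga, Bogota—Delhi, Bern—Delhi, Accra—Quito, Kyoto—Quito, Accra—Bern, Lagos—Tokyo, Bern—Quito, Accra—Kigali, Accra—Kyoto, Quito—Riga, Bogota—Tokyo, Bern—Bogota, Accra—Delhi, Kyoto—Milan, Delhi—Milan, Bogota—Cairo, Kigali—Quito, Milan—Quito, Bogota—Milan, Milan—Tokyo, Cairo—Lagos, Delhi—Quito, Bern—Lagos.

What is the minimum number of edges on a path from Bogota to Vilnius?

Level 0: Bogota
Level 1: Bern, Cairo, Delhi, Milan, Tokyo
Level 2: Accra, Kyoto, Lagos, Quito, Vilnius
Level 3: Kigali, Riga
Vilnius first appears at level 2.

2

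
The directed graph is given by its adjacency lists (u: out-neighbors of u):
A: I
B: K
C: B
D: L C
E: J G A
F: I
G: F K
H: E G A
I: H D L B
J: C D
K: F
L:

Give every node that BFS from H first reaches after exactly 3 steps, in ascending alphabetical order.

B, C, D, L

Level 0: H
Level 1: A, E, G
Level 2: F, I, J, K
Level 3: B, C, D, L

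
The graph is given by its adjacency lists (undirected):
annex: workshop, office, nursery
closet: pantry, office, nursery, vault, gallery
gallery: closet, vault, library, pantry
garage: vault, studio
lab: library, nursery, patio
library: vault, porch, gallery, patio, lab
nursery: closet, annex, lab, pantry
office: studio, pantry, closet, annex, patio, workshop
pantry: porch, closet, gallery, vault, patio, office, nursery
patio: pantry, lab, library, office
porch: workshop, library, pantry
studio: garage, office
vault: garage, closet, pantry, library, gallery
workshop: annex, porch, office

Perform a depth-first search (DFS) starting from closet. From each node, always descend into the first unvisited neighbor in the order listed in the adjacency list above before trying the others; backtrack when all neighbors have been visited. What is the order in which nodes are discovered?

closet → pantry → porch → workshop → annex → office → studio → garage → vault → library → gallery → patio → lab → nursery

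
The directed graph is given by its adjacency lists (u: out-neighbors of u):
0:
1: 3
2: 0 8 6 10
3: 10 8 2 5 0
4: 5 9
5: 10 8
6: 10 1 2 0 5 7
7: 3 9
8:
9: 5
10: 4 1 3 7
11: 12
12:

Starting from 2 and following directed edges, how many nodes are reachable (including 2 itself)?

BFS from 2 visits: 2, 10, 8, 6, 0, 7, 4, 3, 1, 5, 9
Reachable nodes: 11 of 13 total.

11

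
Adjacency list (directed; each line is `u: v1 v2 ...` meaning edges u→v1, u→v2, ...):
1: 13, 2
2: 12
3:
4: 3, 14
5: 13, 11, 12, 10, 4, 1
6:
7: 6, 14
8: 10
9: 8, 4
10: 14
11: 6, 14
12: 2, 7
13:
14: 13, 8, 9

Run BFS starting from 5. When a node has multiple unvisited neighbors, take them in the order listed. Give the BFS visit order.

5 13 11 12 10 4 1 6 14 2 7 3 8 9

Visit 5; enqueue 13, 11, 12, 10, 4, 1 → queue [13, 11, 12, 10, 4, 1]
Visit 13 → queue [11, 12, 10, 4, 1]
Visit 11; enqueue 6, 14 → queue [12, 10, 4, 1, 6, 14]
Visit 12; enqueue 2, 7 → queue [10, 4, 1, 6, 14, 2, 7]
Visit 10 → queue [4, 1, 6, 14, 2, 7]
Visit 4; enqueue 3 → queue [1, 6, 14, 2, 7, 3]
Visit 1 → queue [6, 14, 2, 7, 3]
Visit 6 → queue [14, 2, 7, 3]
Visit 14; enqueue 8, 9 → queue [2, 7, 3, 8, 9]
Visit 2 → queue [7, 3, 8, 9]
Visit 7 → queue [3, 8, 9]
Visit 3 → queue [8, 9]
Visit 8 → queue [9]
Visit 9 → queue []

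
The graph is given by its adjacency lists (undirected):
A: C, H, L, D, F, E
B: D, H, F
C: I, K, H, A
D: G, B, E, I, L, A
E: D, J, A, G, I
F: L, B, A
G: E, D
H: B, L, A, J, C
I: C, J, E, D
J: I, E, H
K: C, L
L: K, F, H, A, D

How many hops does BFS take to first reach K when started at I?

2

Level 0: I
Level 1: C, D, E, J
Level 2: A, B, G, H, K, L
Level 3: F
K first appears at level 2.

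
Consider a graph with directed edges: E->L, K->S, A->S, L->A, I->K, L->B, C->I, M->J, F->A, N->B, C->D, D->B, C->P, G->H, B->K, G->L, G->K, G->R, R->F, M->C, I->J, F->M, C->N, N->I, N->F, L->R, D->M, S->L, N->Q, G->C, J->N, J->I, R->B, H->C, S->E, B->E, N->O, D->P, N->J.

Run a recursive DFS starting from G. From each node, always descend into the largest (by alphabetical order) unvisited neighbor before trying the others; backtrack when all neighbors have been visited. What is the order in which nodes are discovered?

Visit G
G → R
R → F
F → M
M → J
J → N
N → Q
N → O
N → I
I → K
K → S
S → L
L → B
B → E
L → A
M → C
C → P
C → D
G → H

G, R, F, M, J, N, Q, O, I, K, S, L, B, E, A, C, P, D, H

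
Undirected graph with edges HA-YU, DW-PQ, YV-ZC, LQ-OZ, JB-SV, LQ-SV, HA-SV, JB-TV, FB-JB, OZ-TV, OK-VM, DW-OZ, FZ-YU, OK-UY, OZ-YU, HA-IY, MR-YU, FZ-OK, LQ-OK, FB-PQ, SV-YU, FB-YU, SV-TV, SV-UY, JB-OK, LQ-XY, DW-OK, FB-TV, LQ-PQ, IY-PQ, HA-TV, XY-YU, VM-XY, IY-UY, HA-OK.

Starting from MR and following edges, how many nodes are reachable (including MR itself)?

BFS from MR visits: MR, YU, FB, FZ, HA, OZ, SV, XY, JB, PQ, TV, OK, IY, DW, LQ, UY, VM
Reachable nodes: 17 of 19 total.

17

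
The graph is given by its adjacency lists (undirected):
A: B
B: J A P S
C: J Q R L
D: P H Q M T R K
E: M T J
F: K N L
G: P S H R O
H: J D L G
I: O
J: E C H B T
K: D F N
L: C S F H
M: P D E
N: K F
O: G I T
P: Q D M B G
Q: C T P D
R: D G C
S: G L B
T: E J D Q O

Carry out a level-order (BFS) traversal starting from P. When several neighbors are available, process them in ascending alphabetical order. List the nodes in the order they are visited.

P B D G M Q A J S H K R T O E C L F N I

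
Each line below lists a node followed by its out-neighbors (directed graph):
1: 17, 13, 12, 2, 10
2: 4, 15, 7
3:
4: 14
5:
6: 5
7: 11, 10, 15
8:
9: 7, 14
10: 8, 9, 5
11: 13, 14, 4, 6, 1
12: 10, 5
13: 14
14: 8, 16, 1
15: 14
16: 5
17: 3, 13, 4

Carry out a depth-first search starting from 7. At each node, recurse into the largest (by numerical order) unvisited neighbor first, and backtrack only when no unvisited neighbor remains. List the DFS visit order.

7 → 15 → 14 → 16 → 5 → 8 → 1 → 17 → 13 → 4 → 3 → 12 → 10 → 9 → 2 → 11 → 6

Visit 7
7 → 15
15 → 14
14 → 16
16 → 5
14 → 8
14 → 1
1 → 17
17 → 13
17 → 4
17 → 3
1 → 12
12 → 10
10 → 9
1 → 2
7 → 11
11 → 6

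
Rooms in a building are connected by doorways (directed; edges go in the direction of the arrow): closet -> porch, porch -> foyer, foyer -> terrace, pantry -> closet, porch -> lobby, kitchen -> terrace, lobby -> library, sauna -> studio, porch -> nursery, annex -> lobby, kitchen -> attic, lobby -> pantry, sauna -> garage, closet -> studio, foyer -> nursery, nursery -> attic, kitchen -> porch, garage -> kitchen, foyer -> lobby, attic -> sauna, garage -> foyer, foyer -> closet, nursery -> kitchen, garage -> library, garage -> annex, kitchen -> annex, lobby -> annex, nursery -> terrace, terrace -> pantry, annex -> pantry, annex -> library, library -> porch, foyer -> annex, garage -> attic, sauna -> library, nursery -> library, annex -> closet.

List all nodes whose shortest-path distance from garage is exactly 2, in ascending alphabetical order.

closet, lobby, nursery, pantry, porch, sauna, terrace

Level 0: garage
Level 1: annex, attic, foyer, kitchen, library
Level 2: closet, lobby, nursery, pantry, porch, sauna, terrace
Level 3: studio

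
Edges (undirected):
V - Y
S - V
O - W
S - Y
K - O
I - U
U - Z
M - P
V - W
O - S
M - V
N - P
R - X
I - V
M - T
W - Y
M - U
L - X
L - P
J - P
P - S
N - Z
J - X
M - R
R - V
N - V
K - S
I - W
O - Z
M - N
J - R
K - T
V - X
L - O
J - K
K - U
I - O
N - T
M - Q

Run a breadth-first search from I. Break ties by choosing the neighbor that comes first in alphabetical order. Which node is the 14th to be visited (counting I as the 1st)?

Y

Visit I; enqueue O, U, V, W → queue [O, U, V, W]
Visit O; enqueue K, L, S, Z → queue [U, V, W, K, L, S, Z]
Visit U; enqueue M → queue [V, W, K, L, S, Z, M]
Visit V; enqueue N, R, X, Y → queue [W, K, L, S, Z, M, N, R, X, Y]
Visit W → queue [K, L, S, Z, M, N, R, X, Y]
Visit K; enqueue J, T → queue [L, S, Z, M, N, R, X, Y, J, T]
Visit L; enqueue P → queue [S, Z, M, N, R, X, Y, J, T, P]
Visit S → queue [Z, M, N, R, X, Y, J, T, P]
Visit Z → queue [M, N, R, X, Y, J, T, P]
Visit M; enqueue Q → queue [N, R, X, Y, J, T, P, Q]
Visit N → queue [R, X, Y, J, T, P, Q]
Visit R → queue [X, Y, J, T, P, Q]
Visit X → queue [Y, J, T, P, Q]
Visit Y → queue [J, T, P, Q]
Visit J → queue [T, P, Q]
Visit T → queue [P, Q]
Visit P → queue [Q]
Visit Q → queue []

Visit order: I, O, U, V, W, K, L, S, Z, M, N, R, X, Y, J, T, P, Q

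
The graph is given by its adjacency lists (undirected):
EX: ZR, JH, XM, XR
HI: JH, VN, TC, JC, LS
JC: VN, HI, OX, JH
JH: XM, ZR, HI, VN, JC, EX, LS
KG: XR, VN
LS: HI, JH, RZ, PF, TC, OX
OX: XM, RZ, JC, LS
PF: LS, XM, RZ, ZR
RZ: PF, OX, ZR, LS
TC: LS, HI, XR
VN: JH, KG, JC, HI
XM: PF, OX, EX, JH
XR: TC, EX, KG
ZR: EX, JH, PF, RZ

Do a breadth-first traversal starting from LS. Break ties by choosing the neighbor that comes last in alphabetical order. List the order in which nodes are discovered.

Visit LS; enqueue TC, RZ, PF, OX, JH, HI → queue [TC, RZ, PF, OX, JH, HI]
Visit TC; enqueue XR → queue [RZ, PF, OX, JH, HI, XR]
Visit RZ; enqueue ZR → queue [PF, OX, JH, HI, XR, ZR]
Visit PF; enqueue XM → queue [OX, JH, HI, XR, ZR, XM]
Visit OX; enqueue JC → queue [JH, HI, XR, ZR, XM, JC]
Visit JH; enqueue VN, EX → queue [HI, XR, ZR, XM, JC, VN, EX]
Visit HI → queue [XR, ZR, XM, JC, VN, EX]
Visit XR; enqueue KG → queue [ZR, XM, JC, VN, EX, KG]
Visit ZR → queue [XM, JC, VN, EX, KG]
Visit XM → queue [JC, VN, EX, KG]
Visit JC → queue [VN, EX, KG]
Visit VN → queue [EX, KG]
Visit EX → queue [KG]
Visit KG → queue []

LS -> TC -> RZ -> PF -> OX -> JH -> HI -> XR -> ZR -> XM -> JC -> VN -> EX -> KG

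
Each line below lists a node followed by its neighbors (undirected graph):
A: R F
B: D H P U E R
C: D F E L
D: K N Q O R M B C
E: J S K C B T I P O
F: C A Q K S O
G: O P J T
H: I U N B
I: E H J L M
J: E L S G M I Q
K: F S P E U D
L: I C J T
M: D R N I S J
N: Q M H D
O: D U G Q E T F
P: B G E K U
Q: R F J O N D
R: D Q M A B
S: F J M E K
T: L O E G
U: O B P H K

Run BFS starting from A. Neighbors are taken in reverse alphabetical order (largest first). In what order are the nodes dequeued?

A -> R -> F -> Q -> M -> D -> B -> S -> O -> K -> C -> N -> J -> I -> U -> P -> H -> E -> T -> G -> L

Visit A; enqueue R, F → queue [R, F]
Visit R; enqueue Q, M, D, B → queue [F, Q, M, D, B]
Visit F; enqueue S, O, K, C → queue [Q, M, D, B, S, O, K, C]
Visit Q; enqueue N, J → queue [M, D, B, S, O, K, C, N, J]
Visit M; enqueue I → queue [D, B, S, O, K, C, N, J, I]
Visit D → queue [B, S, O, K, C, N, J, I]
Visit B; enqueue U, P, H, E → queue [S, O, K, C, N, J, I, U, P, H, E]
Visit S → queue [O, K, C, N, J, I, U, P, H, E]
Visit O; enqueue T, G → queue [K, C, N, J, I, U, P, H, E, T, G]
Visit K → queue [C, N, J, I, U, P, H, E, T, G]
Visit C; enqueue L → queue [N, J, I, U, P, H, E, T, G, L]
Visit N → queue [J, I, U, P, H, E, T, G, L]
Visit J → queue [I, U, P, H, E, T, G, L]
Visit I → queue [U, P, H, E, T, G, L]
Visit U → queue [P, H, E, T, G, L]
Visit P → queue [H, E, T, G, L]
Visit H → queue [E, T, G, L]
Visit E → queue [T, G, L]
Visit T → queue [G, L]
Visit G → queue [L]
Visit L → queue []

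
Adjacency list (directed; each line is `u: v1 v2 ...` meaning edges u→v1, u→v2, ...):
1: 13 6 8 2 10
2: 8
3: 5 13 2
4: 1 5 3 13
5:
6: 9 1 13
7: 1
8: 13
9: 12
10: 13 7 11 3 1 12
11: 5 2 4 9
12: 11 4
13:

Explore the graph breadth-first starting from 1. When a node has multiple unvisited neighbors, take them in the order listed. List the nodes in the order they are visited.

Visit 1; enqueue 13, 6, 8, 2, 10 → queue [13, 6, 8, 2, 10]
Visit 13 → queue [6, 8, 2, 10]
Visit 6; enqueue 9 → queue [8, 2, 10, 9]
Visit 8 → queue [2, 10, 9]
Visit 2 → queue [10, 9]
Visit 10; enqueue 7, 11, 3, 12 → queue [9, 7, 11, 3, 12]
Visit 9 → queue [7, 11, 3, 12]
Visit 7 → queue [11, 3, 12]
Visit 11; enqueue 5, 4 → queue [3, 12, 5, 4]
Visit 3 → queue [12, 5, 4]
Visit 12 → queue [5, 4]
Visit 5 → queue [4]
Visit 4 → queue []

1 -> 13 -> 6 -> 8 -> 2 -> 10 -> 9 -> 7 -> 11 -> 3 -> 12 -> 5 -> 4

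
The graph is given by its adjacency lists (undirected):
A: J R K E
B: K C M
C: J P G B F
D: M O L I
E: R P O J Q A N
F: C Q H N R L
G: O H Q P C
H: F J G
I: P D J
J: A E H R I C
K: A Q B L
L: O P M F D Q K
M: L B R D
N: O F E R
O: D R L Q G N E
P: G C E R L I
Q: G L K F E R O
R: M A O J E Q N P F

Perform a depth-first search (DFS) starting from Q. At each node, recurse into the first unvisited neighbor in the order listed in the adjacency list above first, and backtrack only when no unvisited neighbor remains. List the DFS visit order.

Visit Q
Q → G
G → O
O → D
D → M
M → L
L → P
P → C
C → J
J → A
A → R
R → E
E → N
N → F
F → H
A → K
K → B
J → I

Q, G, O, D, M, L, P, C, J, A, R, E, N, F, H, K, B, I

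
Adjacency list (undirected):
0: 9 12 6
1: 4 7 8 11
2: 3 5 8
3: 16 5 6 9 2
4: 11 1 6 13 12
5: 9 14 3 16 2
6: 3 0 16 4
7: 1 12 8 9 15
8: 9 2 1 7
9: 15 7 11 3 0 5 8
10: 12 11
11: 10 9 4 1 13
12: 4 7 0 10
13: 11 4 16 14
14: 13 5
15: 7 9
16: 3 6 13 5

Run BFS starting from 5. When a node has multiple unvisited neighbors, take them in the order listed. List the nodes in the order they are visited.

5 → 9 → 14 → 3 → 16 → 2 → 15 → 7 → 11 → 0 → 8 → 13 → 6 → 1 → 12 → 10 → 4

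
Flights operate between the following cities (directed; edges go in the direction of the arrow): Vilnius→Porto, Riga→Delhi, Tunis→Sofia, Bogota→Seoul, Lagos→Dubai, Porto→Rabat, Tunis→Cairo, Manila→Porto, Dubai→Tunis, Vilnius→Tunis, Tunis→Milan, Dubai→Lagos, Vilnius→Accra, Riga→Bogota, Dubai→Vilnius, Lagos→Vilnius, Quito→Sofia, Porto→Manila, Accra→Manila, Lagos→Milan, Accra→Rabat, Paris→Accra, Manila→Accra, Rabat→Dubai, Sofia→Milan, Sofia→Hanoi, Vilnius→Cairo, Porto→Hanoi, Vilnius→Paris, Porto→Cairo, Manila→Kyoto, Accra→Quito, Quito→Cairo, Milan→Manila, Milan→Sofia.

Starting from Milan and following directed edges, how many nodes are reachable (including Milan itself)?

BFS from Milan visits: Milan, Sofia, Manila, Hanoi, Porto, Kyoto, Accra, Rabat, Cairo, Quito, Dubai, Vilnius, Tunis, Lagos, Paris
Reachable nodes: 15 of 19 total.

15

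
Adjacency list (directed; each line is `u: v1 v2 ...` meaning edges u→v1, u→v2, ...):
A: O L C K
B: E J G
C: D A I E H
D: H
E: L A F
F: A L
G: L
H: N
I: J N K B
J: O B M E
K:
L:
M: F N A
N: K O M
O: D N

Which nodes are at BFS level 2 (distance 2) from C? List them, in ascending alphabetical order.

B, F, J, K, L, N, O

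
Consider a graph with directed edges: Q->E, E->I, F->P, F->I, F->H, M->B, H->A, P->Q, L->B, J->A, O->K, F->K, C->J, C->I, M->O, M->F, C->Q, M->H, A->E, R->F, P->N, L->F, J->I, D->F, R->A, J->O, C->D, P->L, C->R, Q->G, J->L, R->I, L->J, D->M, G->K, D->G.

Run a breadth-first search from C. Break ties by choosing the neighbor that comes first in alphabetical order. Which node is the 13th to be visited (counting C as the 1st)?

E

Visit C; enqueue D, I, J, Q, R → queue [D, I, J, Q, R]
Visit D; enqueue F, G, M → queue [I, J, Q, R, F, G, M]
Visit I → queue [J, Q, R, F, G, M]
Visit J; enqueue A, L, O → queue [Q, R, F, G, M, A, L, O]
Visit Q; enqueue E → queue [R, F, G, M, A, L, O, E]
Visit R → queue [F, G, M, A, L, O, E]
Visit F; enqueue H, K, P → queue [G, M, A, L, O, E, H, K, P]
Visit G → queue [M, A, L, O, E, H, K, P]
Visit M; enqueue B → queue [A, L, O, E, H, K, P, B]
Visit A → queue [L, O, E, H, K, P, B]
Visit L → queue [O, E, H, K, P, B]
Visit O → queue [E, H, K, P, B]
Visit E → queue [H, K, P, B]
Visit H → queue [K, P, B]
Visit K → queue [P, B]
Visit P; enqueue N → queue [B, N]
Visit B → queue [N]
Visit N → queue []

Visit order: C, D, I, J, Q, R, F, G, M, A, L, O, E, H, K, P, B, N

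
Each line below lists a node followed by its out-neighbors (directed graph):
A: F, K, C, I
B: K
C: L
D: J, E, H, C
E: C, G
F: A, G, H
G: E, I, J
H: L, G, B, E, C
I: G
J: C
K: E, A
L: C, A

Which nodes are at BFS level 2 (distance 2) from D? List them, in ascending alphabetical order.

B, G, L

Level 0: D
Level 1: C, E, H, J
Level 2: B, G, L
Level 3: A, I, K
Level 4: F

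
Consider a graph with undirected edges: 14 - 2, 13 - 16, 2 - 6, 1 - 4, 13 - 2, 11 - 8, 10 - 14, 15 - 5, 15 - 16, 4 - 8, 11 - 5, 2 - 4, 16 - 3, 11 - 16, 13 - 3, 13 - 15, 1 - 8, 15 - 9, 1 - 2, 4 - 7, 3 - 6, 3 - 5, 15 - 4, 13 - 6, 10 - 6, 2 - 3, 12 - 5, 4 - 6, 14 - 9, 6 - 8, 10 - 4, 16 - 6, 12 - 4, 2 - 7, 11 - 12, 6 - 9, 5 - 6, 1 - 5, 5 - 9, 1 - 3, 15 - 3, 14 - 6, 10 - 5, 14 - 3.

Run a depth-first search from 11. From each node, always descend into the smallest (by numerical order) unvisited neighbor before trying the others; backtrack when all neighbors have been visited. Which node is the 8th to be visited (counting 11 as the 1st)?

Visit 11
11 → 5
5 → 1
1 → 2
2 → 3
3 → 6
6 → 4
4 → 7
4 → 8
4 → 10
10 → 14
14 → 9
9 → 15
15 → 13
13 → 16
4 → 12

Visit order: 11, 5, 1, 2, 3, 6, 4, 7, 8, 10, 14, 9, 15, 13, 16, 12

7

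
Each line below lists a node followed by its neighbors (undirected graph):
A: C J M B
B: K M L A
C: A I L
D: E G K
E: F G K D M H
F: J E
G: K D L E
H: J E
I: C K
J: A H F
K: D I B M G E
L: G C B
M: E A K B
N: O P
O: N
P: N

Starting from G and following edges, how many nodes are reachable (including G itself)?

13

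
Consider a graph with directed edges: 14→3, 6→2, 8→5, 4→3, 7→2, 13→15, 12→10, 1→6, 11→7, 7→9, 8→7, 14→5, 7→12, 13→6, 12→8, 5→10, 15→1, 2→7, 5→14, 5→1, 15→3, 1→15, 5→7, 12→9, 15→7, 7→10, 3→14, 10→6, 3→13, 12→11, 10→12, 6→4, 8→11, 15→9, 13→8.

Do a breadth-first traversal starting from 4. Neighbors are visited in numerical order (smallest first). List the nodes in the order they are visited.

4 → 3 → 13 → 14 → 6 → 8 → 15 → 5 → 2 → 7 → 11 → 1 → 9 → 10 → 12

Visit 4; enqueue 3 → queue [3]
Visit 3; enqueue 13, 14 → queue [13, 14]
Visit 13; enqueue 6, 8, 15 → queue [14, 6, 8, 15]
Visit 14; enqueue 5 → queue [6, 8, 15, 5]
Visit 6; enqueue 2 → queue [8, 15, 5, 2]
Visit 8; enqueue 7, 11 → queue [15, 5, 2, 7, 11]
Visit 15; enqueue 1, 9 → queue [5, 2, 7, 11, 1, 9]
Visit 5; enqueue 10 → queue [2, 7, 11, 1, 9, 10]
Visit 2 → queue [7, 11, 1, 9, 10]
Visit 7; enqueue 12 → queue [11, 1, 9, 10, 12]
Visit 11 → queue [1, 9, 10, 12]
Visit 1 → queue [9, 10, 12]
Visit 9 → queue [10, 12]
Visit 10 → queue [12]
Visit 12 → queue []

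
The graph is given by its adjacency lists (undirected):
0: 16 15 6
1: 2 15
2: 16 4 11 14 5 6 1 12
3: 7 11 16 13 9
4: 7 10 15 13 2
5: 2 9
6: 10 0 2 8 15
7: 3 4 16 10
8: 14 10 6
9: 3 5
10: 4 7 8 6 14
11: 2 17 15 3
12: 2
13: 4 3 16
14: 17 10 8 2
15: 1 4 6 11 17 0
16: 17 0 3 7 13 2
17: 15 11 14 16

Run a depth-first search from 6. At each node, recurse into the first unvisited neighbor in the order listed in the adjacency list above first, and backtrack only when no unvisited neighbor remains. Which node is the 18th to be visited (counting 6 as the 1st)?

Visit 6
6 → 10
10 → 4
4 → 7
7 → 3
3 → 11
11 → 2
2 → 16
16 → 17
17 → 15
15 → 1
15 → 0
17 → 14
14 → 8
16 → 13
2 → 5
5 → 9
2 → 12

Visit order: 6, 10, 4, 7, 3, 11, 2, 16, 17, 15, 1, 0, 14, 8, 13, 5, 9, 12

12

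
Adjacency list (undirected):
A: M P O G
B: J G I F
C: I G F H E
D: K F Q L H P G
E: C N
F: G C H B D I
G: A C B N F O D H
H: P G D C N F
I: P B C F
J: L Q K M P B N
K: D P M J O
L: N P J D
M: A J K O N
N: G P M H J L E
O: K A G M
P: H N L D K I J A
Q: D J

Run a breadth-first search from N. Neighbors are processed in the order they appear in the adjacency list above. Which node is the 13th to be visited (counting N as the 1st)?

Visit N; enqueue G, P, M, H, J, L, E → queue [G, P, M, H, J, L, E]
Visit G; enqueue A, C, B, F, O, D → queue [P, M, H, J, L, E, A, C, B, F, O, D]
Visit P; enqueue K, I → queue [M, H, J, L, E, A, C, B, F, O, D, K, I]
Visit M → queue [H, J, L, E, A, C, B, F, O, D, K, I]
Visit H → queue [J, L, E, A, C, B, F, O, D, K, I]
Visit J; enqueue Q → queue [L, E, A, C, B, F, O, D, K, I, Q]
Visit L → queue [E, A, C, B, F, O, D, K, I, Q]
Visit E → queue [A, C, B, F, O, D, K, I, Q]
Visit A → queue [C, B, F, O, D, K, I, Q]
Visit C → queue [B, F, O, D, K, I, Q]
Visit B → queue [F, O, D, K, I, Q]
Visit F → queue [O, D, K, I, Q]
Visit O → queue [D, K, I, Q]
Visit D → queue [K, I, Q]
Visit K → queue [I, Q]
Visit I → queue [Q]
Visit Q → queue []

Visit order: N, G, P, M, H, J, L, E, A, C, B, F, O, D, K, I, Q

O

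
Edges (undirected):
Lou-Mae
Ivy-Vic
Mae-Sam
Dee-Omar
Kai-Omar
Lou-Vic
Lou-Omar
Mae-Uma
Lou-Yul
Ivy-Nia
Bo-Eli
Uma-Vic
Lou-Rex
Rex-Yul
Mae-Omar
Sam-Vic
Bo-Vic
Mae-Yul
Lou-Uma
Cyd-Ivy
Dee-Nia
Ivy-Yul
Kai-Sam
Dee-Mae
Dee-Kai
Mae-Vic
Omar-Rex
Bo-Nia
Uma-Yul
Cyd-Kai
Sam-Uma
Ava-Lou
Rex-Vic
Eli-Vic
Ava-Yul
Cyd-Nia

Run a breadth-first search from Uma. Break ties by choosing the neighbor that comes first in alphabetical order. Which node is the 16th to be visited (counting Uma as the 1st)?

Cyd

Visit Uma; enqueue Lou, Mae, Sam, Vic, Yul → queue [Lou, Mae, Sam, Vic, Yul]
Visit Lou; enqueue Ava, Omar, Rex → queue [Mae, Sam, Vic, Yul, Ava, Omar, Rex]
Visit Mae; enqueue Dee → queue [Sam, Vic, Yul, Ava, Omar, Rex, Dee]
Visit Sam; enqueue Kai → queue [Vic, Yul, Ava, Omar, Rex, Dee, Kai]
Visit Vic; enqueue Bo, Eli, Ivy → queue [Yul, Ava, Omar, Rex, Dee, Kai, Bo, Eli, Ivy]
Visit Yul → queue [Ava, Omar, Rex, Dee, Kai, Bo, Eli, Ivy]
Visit Ava → queue [Omar, Rex, Dee, Kai, Bo, Eli, Ivy]
Visit Omar → queue [Rex, Dee, Kai, Bo, Eli, Ivy]
Visit Rex → queue [Dee, Kai, Bo, Eli, Ivy]
Visit Dee; enqueue Nia → queue [Kai, Bo, Eli, Ivy, Nia]
Visit Kai; enqueue Cyd → queue [Bo, Eli, Ivy, Nia, Cyd]
Visit Bo → queue [Eli, Ivy, Nia, Cyd]
Visit Eli → queue [Ivy, Nia, Cyd]
Visit Ivy → queue [Nia, Cyd]
Visit Nia → queue [Cyd]
Visit Cyd → queue []

Visit order: Uma, Lou, Mae, Sam, Vic, Yul, Ava, Omar, Rex, Dee, Kai, Bo, Eli, Ivy, Nia, Cyd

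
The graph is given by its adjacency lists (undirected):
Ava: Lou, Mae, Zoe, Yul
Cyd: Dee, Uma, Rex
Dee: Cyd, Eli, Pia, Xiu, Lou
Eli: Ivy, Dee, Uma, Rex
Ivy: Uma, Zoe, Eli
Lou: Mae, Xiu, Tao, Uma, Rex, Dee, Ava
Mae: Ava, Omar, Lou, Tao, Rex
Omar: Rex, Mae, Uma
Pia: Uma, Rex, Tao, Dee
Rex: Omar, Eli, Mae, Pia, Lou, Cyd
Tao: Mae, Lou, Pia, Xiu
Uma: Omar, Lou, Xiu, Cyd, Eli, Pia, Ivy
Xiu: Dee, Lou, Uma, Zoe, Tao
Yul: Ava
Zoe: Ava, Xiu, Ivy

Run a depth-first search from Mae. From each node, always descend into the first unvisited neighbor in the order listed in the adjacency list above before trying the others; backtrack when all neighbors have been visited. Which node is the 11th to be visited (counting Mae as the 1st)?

Visit Mae
Mae → Ava
Ava → Lou
Lou → Xiu
Xiu → Dee
Dee → Cyd
Cyd → Uma
Uma → Omar
Omar → Rex
Rex → Eli
Eli → Ivy
Ivy → Zoe
Rex → Pia
Pia → Tao
Ava → Yul

Visit order: Mae, Ava, Lou, Xiu, Dee, Cyd, Uma, Omar, Rex, Eli, Ivy, Zoe, Pia, Tao, Yul

Ivy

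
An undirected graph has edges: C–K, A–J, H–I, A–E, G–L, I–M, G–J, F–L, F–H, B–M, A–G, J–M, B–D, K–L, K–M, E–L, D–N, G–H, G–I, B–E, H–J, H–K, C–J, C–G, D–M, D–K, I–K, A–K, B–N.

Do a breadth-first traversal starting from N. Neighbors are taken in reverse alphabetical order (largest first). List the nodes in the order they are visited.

N, D, B, M, K, E, J, I, L, H, C, A, G, F

Visit N; enqueue D, B → queue [D, B]
Visit D; enqueue M, K → queue [B, M, K]
Visit B; enqueue E → queue [M, K, E]
Visit M; enqueue J, I → queue [K, E, J, I]
Visit K; enqueue L, H, C, A → queue [E, J, I, L, H, C, A]
Visit E → queue [J, I, L, H, C, A]
Visit J; enqueue G → queue [I, L, H, C, A, G]
Visit I → queue [L, H, C, A, G]
Visit L; enqueue F → queue [H, C, A, G, F]
Visit H → queue [C, A, G, F]
Visit C → queue [A, G, F]
Visit A → queue [G, F]
Visit G → queue [F]
Visit F → queue []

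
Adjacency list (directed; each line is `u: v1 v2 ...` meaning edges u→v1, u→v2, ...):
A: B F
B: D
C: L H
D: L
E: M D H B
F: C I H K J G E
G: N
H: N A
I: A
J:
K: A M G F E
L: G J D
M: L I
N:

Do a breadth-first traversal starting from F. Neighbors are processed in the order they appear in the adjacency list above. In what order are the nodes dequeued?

Visit F; enqueue C, I, H, K, J, G, E → queue [C, I, H, K, J, G, E]
Visit C; enqueue L → queue [I, H, K, J, G, E, L]
Visit I; enqueue A → queue [H, K, J, G, E, L, A]
Visit H; enqueue N → queue [K, J, G, E, L, A, N]
Visit K; enqueue M → queue [J, G, E, L, A, N, M]
Visit J → queue [G, E, L, A, N, M]
Visit G → queue [E, L, A, N, M]
Visit E; enqueue D, B → queue [L, A, N, M, D, B]
Visit L → queue [A, N, M, D, B]
Visit A → queue [N, M, D, B]
Visit N → queue [M, D, B]
Visit M → queue [D, B]
Visit D → queue [B]
Visit B → queue []

F, C, I, H, K, J, G, E, L, A, N, M, D, B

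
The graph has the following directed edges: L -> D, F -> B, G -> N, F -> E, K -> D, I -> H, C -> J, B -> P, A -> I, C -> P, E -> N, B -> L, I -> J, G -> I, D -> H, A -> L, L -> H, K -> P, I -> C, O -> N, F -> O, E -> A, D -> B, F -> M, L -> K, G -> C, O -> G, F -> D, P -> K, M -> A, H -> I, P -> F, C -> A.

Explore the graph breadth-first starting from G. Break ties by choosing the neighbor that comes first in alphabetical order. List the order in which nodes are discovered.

G, C, I, N, A, J, P, H, L, F, K, D, B, E, M, O

Visit G; enqueue C, I, N → queue [C, I, N]
Visit C; enqueue A, J, P → queue [I, N, A, J, P]
Visit I; enqueue H → queue [N, A, J, P, H]
Visit N → queue [A, J, P, H]
Visit A; enqueue L → queue [J, P, H, L]
Visit J → queue [P, H, L]
Visit P; enqueue F, K → queue [H, L, F, K]
Visit H → queue [L, F, K]
Visit L; enqueue D → queue [F, K, D]
Visit F; enqueue B, E, M, O → queue [K, D, B, E, M, O]
Visit K → queue [D, B, E, M, O]
Visit D → queue [B, E, M, O]
Visit B → queue [E, M, O]
Visit E → queue [M, O]
Visit M → queue [O]
Visit O → queue []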